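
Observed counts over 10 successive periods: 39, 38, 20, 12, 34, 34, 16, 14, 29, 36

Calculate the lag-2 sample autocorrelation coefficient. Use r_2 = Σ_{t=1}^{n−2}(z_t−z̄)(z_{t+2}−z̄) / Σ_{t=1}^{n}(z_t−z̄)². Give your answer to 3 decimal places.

-0.696

Mean z̄ = (39 + 38 + 20 + 12 + 34 + 34 + 16 + 14 + 29 + 36)/10 = 27.2000
Numerator Σ_{t=1}^{8}(z_t−z̄)(z_{t+2}−z̄) = -703.6800
Denominator Σ(z_t−z̄)² = 1011.6000
r_2 = -703.6800 / 1011.6000 = -0.696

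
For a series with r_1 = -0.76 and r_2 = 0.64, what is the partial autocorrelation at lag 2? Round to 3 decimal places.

0.148

φ_{22} = (r_2 − r_1²) / (1 − r_1²)
r_1² = (-0.76)² = 0.5776
Numerator = 0.64 − 0.5776 = 0.0624; denominator = 1 − 0.5776 = 0.4224
φ_{22} = 0.0624 / 0.4224 = 0.148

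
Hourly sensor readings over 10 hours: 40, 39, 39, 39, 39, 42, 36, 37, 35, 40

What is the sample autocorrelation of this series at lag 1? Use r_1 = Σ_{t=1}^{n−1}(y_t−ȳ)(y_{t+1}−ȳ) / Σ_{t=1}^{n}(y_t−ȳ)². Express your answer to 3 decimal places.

-0.041

Mean ȳ = (40 + 39 + 39 + 39 + 39 + 42 + 36 + 37 + 35 + 40)/10 = 38.6000
Numerator Σ_{t=1}^{9}(y_t−ȳ)(y_{t+1}−ȳ) = -1.5600
Denominator Σ(y_t−ȳ)² = 38.4000
r_1 = -1.5600 / 38.4000 = -0.041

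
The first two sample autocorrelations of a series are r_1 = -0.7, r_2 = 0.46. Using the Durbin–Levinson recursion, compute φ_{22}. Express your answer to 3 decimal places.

-0.059

φ_{22} = (r_2 − r_1²) / (1 − r_1²)
r_1² = (-0.7)² = 0.49
Numerator = 0.46 − 0.4900 = -0.0300; denominator = 1 − 0.4900 = 0.5100
φ_{22} = -0.0300 / 0.5100 = -0.059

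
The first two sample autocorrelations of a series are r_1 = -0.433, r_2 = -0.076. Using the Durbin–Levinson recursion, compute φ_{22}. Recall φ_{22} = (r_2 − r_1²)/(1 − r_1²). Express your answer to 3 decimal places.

-0.324

φ_{22} = (r_2 − r_1²) / (1 − r_1²)
r_1² = (-0.433)² = 0.187489
Numerator = -0.076 − 0.1875 = -0.2635; denominator = 1 − 0.1875 = 0.8125
φ_{22} = -0.2635 / 0.8125 = -0.324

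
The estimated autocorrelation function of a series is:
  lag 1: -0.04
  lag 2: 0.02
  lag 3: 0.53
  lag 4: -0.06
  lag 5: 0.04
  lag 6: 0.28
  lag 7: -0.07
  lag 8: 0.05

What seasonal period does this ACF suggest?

The largest autocorrelation is r_3 = 0.53, with a weaker echo at lag 6 (0.28); the remaining lags stay at or below 0.05.
The dominant spike at lag 3 indicates a seasonal period of 3.

3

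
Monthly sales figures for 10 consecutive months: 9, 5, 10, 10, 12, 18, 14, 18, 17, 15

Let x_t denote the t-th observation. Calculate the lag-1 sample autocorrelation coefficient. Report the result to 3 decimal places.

0.595

Mean x̄ = (9 + 5 + 10 + 10 + 12 + 18 + 14 + 18 + 17 + 15)/10 = 12.8000
Numerator Σ_{t=1}^{9}(x_t−x̄)(x_{t+1}−x̄) = 100.9600
Denominator Σ(x_t−x̄)² = 169.6000
r_1 = 100.9600 / 169.6000 = 0.595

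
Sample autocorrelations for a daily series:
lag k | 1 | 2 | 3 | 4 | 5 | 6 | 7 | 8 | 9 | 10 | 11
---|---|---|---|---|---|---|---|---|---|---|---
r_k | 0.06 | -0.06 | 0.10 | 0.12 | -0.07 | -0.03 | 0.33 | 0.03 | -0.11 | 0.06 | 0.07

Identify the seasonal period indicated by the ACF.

7

The largest autocorrelation is r_7 = 0.33; the remaining lags stay at or below 0.12.
The dominant spike at lag 7 indicates a seasonal period of 7.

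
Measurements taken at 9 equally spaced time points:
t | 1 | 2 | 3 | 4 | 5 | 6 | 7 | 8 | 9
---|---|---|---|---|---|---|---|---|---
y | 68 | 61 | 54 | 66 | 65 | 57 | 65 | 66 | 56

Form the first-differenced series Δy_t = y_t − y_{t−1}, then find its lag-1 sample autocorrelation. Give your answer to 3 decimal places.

First differences Δy: -7, -7, 12, -1, -8, 8, 1, -10
Mean of differences = -1.5000
Numerator Σ(Δy_t−Δȳ)(Δy_{t+1}−Δȳ) = -99.7500
Denominator Σ(Δy_t−Δȳ)² = 454.0000
r_1(Δy) = -99.7500 / 454.0000 = -0.220

-0.220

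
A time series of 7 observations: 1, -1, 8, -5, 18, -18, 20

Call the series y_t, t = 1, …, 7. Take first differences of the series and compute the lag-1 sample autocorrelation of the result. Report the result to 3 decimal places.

-0.747

First differences Δy: -2, 9, -13, 23, -36, 38
Mean of differences = 3.1667
Numerator Σ(Δy_t−Δȳ)(Δy_{t+1}−Δȳ) = -2586.1944
Denominator Σ(Δy_t−Δȳ)² = 3462.8333
r_1(Δy) = -2586.1944 / 3462.8333 = -0.747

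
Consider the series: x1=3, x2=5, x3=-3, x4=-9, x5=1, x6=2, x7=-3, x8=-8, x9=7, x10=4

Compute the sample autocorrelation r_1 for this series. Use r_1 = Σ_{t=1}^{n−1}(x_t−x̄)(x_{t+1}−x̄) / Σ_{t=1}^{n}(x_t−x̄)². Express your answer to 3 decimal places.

0.034

Mean x̄ = (3 + 5 − 3 − 9 + 1 + 2 − 3 − 8 + 7 + 4)/10 = -0.1000
Numerator Σ_{t=1}^{9}(x_t−x̄)(x_{t+1}−x̄) = 9.1900
Denominator Σ(x_t−x̄)² = 266.9000
r_1 = 9.1900 / 266.9000 = 0.034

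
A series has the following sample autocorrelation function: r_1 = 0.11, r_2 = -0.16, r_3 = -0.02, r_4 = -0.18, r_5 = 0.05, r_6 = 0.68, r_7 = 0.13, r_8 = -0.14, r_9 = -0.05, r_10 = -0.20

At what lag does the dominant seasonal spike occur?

The largest autocorrelation is r_6 = 0.68; the remaining lags stay at or below 0.13.
The dominant spike at lag 6 indicates a seasonal period of 6.

6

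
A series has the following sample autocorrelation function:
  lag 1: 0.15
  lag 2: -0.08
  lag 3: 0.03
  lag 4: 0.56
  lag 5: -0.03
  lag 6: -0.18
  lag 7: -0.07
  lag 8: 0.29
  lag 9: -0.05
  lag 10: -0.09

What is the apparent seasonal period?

4

The largest autocorrelation is r_4 = 0.56, with a weaker echo at lag 8 (0.29); the remaining lags stay at or below 0.15.
The dominant spike at lag 4 indicates a seasonal period of 4.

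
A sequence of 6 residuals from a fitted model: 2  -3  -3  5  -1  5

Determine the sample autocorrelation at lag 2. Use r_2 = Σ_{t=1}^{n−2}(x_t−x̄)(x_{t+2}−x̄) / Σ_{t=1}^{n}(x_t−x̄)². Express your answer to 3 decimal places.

0.057

Mean x̄ = (2 − 3 − 3 + 5 − 1 + 5)/6 = 0.8333
Σ(x_t−x̄)(x_{t+2}−x̄) = (-4.4722) + (-15.9722) + (7.0278) + (17.3611) = 3.9444
Denominator Σ(x_t−x̄)² = 68.8333
r_2 = 3.9444 / 68.8333 = 0.057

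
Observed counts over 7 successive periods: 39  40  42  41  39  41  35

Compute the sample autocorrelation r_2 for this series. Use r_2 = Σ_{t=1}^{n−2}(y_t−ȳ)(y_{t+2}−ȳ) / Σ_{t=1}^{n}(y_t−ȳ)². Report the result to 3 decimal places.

0.079

Mean ȳ = (39 + 40 + 42 + 41 + 39 + 41 + 35)/7 = 39.5714
Deviations from mean: -0.5714, 0.4286, 2.4286, 1.4286, -0.5714, 1.4286, -4.5714
Numerator Σ_{t=1}^{5}(y_t−ȳ)(y_{t+2}−ȳ) = 2.4898
Denominator Σ(y_t−ȳ)² = 31.7143
r_2 = 2.4898 / 31.7143 = 0.079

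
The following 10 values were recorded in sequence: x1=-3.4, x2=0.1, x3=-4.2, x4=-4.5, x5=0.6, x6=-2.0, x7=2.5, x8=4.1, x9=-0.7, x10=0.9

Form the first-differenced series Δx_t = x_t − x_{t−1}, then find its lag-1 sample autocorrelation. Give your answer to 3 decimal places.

-0.439

First differences Δx: 3.5, -4.3, -0.3, 5.1, -2.6, 4.5, 1.6, -4.8, 1.6
Mean of differences = 0.4778
Numerator Σ(Δx_t−Δx̄)(Δx_{t+1}−Δx̄) = -48.2560
Denominator Σ(Δx_t−Δx̄)² = 109.9556
r_1(Δx) = -48.2560 / 109.9556 = -0.439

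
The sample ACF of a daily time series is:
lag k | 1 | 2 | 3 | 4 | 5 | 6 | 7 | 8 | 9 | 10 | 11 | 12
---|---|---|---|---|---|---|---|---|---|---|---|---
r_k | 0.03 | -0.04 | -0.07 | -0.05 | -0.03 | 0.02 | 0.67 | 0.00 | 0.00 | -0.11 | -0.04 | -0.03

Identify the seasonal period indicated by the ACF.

7

The largest autocorrelation is r_7 = 0.67; the remaining lags stay at or below 0.03.
The dominant spike at lag 7 indicates a seasonal period of 7.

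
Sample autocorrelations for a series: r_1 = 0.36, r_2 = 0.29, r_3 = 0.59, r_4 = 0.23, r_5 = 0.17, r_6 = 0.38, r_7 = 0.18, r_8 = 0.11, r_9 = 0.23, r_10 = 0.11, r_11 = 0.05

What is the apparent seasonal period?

The largest autocorrelation is r_3 = 0.59, with a weaker echo at lag 6 (0.38); the remaining lags stay at or below 0.36. The elevated value at lag 1 (0.36), dropping to 0.29 at lag 2, reflects decaying short-term dependence rather than seasonality.
The dominant spike at lag 3 indicates a seasonal period of 3.

3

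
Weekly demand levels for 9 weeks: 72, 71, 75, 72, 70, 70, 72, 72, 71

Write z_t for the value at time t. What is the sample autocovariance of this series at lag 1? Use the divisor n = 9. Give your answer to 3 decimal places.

Mean z̄ = (72 + 71 + 75 + 72 + 70 + 70 + 72 + 72 + 71)/9 = 71.6667
Σ_{t=1}^{8}(z_t−z̄)(z_{t+1}−z̄) = 0.2222
γ_1 = 0.2222 / 9 = 0.025

0.025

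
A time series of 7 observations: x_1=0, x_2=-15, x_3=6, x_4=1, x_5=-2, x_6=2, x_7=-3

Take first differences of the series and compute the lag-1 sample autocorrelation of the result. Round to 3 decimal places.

First differences Δx: -15, 21, -5, -3, 4, -5
Mean of differences = -0.5000
Numerator Σ(Δx_t−Δx̄)(Δx_{t+1}−Δx̄) = -428.7500
Denominator Σ(Δx_t−Δx̄)² = 739.5000
r_1(Δx) = -428.7500 / 739.5000 = -0.580

-0.580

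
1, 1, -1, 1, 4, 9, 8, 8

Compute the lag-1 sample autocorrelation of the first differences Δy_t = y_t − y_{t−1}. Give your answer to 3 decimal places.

First differences Δy: 0, -2, 2, 3, 5, -1, 0
Mean of differences = 1.0000
Numerator Σ(Δy_t−Δȳ)(Δy_{t+1}−Δȳ) = 4.0000
Denominator Σ(Δy_t−Δȳ)² = 36.0000
r_1(Δy) = 4.0000 / 36.0000 = 0.111

0.111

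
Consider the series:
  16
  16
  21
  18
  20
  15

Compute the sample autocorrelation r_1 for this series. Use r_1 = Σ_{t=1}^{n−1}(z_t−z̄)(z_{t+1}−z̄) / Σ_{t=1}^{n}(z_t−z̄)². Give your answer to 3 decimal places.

-0.242

Mean z̄ = (16 + 16 + 21 + 18 + 20 + 15)/6 = 17.6667
Numerator Σ_{t=1}^{5}(z_t−z̄)(z_{t+1}−z̄) = -7.1111
Denominator Σ(z_t−z̄)² = 29.3333
r_1 = -7.1111 / 29.3333 = -0.242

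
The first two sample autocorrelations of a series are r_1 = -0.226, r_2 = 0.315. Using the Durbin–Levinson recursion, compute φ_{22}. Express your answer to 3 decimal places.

φ_{22} = (r_2 − r_1²) / (1 − r_1²)
r_1² = (-0.226)² = 0.051076
Numerator = 0.315 − 0.0511 = 0.2639; denominator = 1 − 0.0511 = 0.9489
φ_{22} = 0.2639 / 0.9489 = 0.278

0.278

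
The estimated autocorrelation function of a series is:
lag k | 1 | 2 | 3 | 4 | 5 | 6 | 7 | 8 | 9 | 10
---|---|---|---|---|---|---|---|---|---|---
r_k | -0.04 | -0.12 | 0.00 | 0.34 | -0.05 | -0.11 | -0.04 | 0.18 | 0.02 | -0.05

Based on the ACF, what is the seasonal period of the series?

The largest autocorrelation is r_4 = 0.34, with a weaker echo at lag 8 (0.18); the remaining lags stay at or below 0.02.
The dominant spike at lag 4 indicates a seasonal period of 4.

4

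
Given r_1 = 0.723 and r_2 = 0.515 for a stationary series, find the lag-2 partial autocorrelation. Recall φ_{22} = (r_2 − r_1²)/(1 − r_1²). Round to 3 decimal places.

-0.016

φ_{22} = (r_2 − r_1²) / (1 − r_1²)
r_1² = (0.723)² = 0.522729
Numerator = 0.515 − 0.5227 = -0.0077; denominator = 1 − 0.5227 = 0.4773
φ_{22} = -0.0077 / 0.4773 = -0.016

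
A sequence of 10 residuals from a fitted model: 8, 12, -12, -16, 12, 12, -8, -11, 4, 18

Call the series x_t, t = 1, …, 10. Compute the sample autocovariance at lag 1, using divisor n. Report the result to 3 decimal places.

Mean x̄ = (8 + 12 − 12 − 16 + 12 + 12 − 8 − 11 + 4 + 18)/10 = 1.9000
Σ_{t=1}^{9}(x_t−x̄)(x_{t+1}−x̄) = 125.6900
γ_1 = 125.6900 / 10 = 12.569

12.569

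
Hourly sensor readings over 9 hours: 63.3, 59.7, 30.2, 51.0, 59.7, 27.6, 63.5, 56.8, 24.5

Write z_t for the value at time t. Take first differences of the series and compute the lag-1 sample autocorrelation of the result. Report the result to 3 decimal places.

-0.395

First differences Δz: -3.6, -29.5, 20.8, 8.7, -32.1, 35.9, -6.7, -32.3
Mean of differences = -4.8500
Numerator Σ(Δz_t−Δz̄)(Δz_{t+1}−Δz̄) = -1819.8075
Denominator Σ(Δz_t−Δz̄)² = 4610.7600
r_1(Δz) = -1819.8075 / 4610.7600 = -0.395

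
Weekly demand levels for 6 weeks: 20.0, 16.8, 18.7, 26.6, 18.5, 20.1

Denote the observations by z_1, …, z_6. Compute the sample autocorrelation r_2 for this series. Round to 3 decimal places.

-0.332

Mean z̄ = (20.0 + 16.8 + 18.7 + 26.6 + 18.5 + 20.1)/6 = 20.1167
Numerator Σ_{t=1}^{4}(z_t−z̄)(z_{t+2}−z̄) = -19.1556
Denominator Σ(z_t−z̄)² = 57.6683
r_2 = -19.1556 / 57.6683 = -0.332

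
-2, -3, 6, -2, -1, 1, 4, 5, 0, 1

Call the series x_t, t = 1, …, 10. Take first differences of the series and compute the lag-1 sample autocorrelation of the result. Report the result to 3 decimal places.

First differences Δx: -1, 9, -8, 1, 2, 3, 1, -5, 1
Mean of differences = 0.3333
Numerator Σ(Δx_t−Δx̄)(Δx_{t+1}−Δx̄) = -89.1111
Denominator Σ(Δx_t−Δx̄)² = 186.0000
r_1(Δx) = -89.1111 / 186.0000 = -0.479

-0.479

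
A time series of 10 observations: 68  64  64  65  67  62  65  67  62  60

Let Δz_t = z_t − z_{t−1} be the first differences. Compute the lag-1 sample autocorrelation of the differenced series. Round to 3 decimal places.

First differences Δz: -4, 0, 1, 2, -5, 3, 2, -5, -2
Mean of differences = -0.8889
Numerator Σ(Δz_t−Δz̄)(Δz_{t+1}−Δz̄) = -19.5679
Denominator Σ(Δz_t−Δz̄)² = 80.8889
r_1(Δz) = -19.5679 / 80.8889 = -0.242

-0.242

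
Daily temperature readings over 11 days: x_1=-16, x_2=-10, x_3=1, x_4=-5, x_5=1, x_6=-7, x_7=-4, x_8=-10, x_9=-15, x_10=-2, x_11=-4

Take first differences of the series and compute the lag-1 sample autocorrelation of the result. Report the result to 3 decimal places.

-0.380

First differences Δx: 6, 11, -6, 6, -8, 3, -6, -5, 13, -2
Mean of differences = 1.2000
Numerator Σ(Δx_t−Δx̄)(Δx_{t+1}−Δx̄) = -198.0400
Denominator Σ(Δx_t−Δx̄)² = 521.6000
r_1(Δx) = -198.0400 / 521.6000 = -0.380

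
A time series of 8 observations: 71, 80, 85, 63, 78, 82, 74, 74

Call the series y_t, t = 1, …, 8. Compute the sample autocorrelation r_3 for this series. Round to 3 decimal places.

Mean ȳ = (71 + 80 + 85 + 63 + 78 + 82 + 74 + 74)/8 = 75.8750
Deviations from mean: -4.8750, 4.1250, 9.1250, -12.8750, 2.1250, 6.1250, -1.8750, -1.8750
Σ(y_t−ȳ)(y_{t+3}−ȳ) = (62.7656) + (8.7656) + (55.8906) + (24.1406) + (-3.9844) = 147.5781
Denominator Σ(y_t−ȳ)² = 338.8750
r_3 = 147.5781 / 338.8750 = 0.435

0.435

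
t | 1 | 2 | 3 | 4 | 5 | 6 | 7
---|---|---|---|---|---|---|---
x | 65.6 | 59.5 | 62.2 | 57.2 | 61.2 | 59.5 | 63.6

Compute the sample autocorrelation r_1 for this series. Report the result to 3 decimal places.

Mean x̄ = (65.6 + 59.5 + 62.2 + 57.2 + 61.2 + 59.5 + 63.6)/7 = 61.2571
Σ(x_t−x̄)(x_{t+1}−x̄) = (-7.6310) + (-1.6567) + (-3.8253) + (0.2318) + (0.1004) + (-4.1167) = -16.8976
Denominator Σ(x_t−x̄)² = 47.8771
r_1 = -16.8976 / 47.8771 = -0.353

-0.353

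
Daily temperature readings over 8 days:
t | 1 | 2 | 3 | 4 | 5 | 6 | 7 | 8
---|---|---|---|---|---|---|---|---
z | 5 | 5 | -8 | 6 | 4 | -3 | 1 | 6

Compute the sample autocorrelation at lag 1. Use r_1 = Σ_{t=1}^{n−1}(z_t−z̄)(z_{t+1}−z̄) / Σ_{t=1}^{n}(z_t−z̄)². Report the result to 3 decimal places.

-0.344

Mean z̄ = (5 + 5 − 8 + 6 + 4 − 3 + 1 + 6)/8 = 2.0000
Deviations from mean: 3.0000, 3.0000, -10.0000, 4.0000, 2.0000, -5.0000, -1.0000, 4.0000
Numerator Σ_{t=1}^{7}(z_t−z̄)(z_{t+1}−z̄) = -62.0000
Denominator Σ(z_t−z̄)² = 180.0000
r_1 = -62.0000 / 180.0000 = -0.344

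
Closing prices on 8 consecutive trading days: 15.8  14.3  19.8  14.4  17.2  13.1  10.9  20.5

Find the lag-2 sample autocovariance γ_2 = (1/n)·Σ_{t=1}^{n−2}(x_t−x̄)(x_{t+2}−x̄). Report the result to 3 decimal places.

Mean x̄ = (15.8 + 14.3 + 19.8 + 14.4 + 17.2 + 13.1 + 10.9 + 20.5)/8 = 15.7500
Σ_{t=1}^{6}(x_t−x̄)(x_{t+2}−x̄) = -8.0100
γ_2 = -8.0100 / 8 = -1.001

-1.001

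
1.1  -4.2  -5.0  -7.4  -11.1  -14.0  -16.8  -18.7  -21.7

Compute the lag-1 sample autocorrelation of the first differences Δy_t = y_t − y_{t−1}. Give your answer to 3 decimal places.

-0.376

First differences Δy: -5.3, -0.8, -2.4, -3.7, -2.9, -2.8, -1.9, -3.0
Mean of differences = -2.8500
Numerator Σ(Δy_t−Δȳ)(Δy_{t+1}−Δȳ) = -4.5375
Denominator Σ(Δy_t−Δȳ)² = 12.0600
r_1(Δy) = -4.5375 / 12.0600 = -0.376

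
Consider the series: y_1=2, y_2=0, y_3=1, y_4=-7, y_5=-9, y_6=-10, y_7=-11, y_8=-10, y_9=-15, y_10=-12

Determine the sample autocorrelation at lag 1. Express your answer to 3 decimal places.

0.662

Mean ȳ = (2 + 0 + 1 − 7 − 9 − 10 − 11 − 10 − 15 − 12)/10 = -7.1000
Numerator Σ_{t=1}^{9}(y_t−ȳ)(y_{t+1}−ȳ) = 212.4900
Denominator Σ(y_t−ȳ)² = 320.9000
r_1 = 212.4900 / 320.9000 = 0.662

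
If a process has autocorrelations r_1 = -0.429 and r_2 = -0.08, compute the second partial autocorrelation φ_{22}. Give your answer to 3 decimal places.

φ_{22} = (r_2 − r_1²) / (1 − r_1²)
r_1² = (-0.429)² = 0.184041
Numerator = -0.08 − 0.1840 = -0.2640; denominator = 1 − 0.1840 = 0.8160
φ_{22} = -0.2640 / 0.8160 = -0.324

-0.324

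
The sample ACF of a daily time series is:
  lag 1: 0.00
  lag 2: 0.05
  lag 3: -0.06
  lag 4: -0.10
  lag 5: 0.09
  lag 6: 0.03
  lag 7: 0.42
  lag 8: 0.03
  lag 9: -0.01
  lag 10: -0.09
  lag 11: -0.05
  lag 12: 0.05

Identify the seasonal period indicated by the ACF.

The largest autocorrelation is r_7 = 0.42; the remaining lags stay at or below 0.09.
The dominant spike at lag 7 indicates a seasonal period of 7.

7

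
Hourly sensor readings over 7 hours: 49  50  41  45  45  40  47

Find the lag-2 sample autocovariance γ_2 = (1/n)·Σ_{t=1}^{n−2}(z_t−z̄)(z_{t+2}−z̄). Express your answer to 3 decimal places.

Mean z̄ = (49 + 50 + 41 + 45 + 45 + 40 + 47)/7 = 45.2857
Σ_{t=1}^{5}(z_t−z̄)(z_{t+2}−z̄) = -15.0204
γ_2 = -15.0204 / 7 = -2.146

-2.146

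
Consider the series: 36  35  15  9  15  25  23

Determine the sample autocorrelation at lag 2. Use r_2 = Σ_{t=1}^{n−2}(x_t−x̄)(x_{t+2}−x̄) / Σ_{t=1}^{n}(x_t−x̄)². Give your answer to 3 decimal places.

-0.390

Mean x̄ = (36 + 35 + 15 + 9 + 15 + 25 + 23)/7 = 22.5714
Σ(x_t−x̄)(x_{t+2}−x̄) = (-101.6735) + (-168.6735) + (57.3265) + (-32.9592) + (-3.2449) = -249.2245
Denominator Σ(x_t−x̄)² = 639.7143
r_2 = -249.2245 / 639.7143 = -0.390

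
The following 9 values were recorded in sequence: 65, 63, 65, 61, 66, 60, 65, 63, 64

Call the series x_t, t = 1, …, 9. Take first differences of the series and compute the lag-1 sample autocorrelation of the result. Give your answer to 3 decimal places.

First differences Δx: -2, 2, -4, 5, -6, 5, -2, 1
Mean of differences = -0.1250
Numerator Σ(Δx_t−Δx̄)(Δx_{t+1}−Δx̄) = -104.0156
Denominator Σ(Δx_t−Δx̄)² = 114.8750
r_1(Δx) = -104.0156 / 114.8750 = -0.905

-0.905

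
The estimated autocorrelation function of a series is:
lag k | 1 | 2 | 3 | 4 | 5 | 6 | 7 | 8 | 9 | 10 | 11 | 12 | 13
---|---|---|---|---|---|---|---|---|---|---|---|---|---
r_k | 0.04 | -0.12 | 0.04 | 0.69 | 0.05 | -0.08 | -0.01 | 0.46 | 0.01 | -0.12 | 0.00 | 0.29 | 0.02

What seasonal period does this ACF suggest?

The largest autocorrelation is r_4 = 0.69, with weaker echoes at lags 8 (0.46) and 12 (0.29); the remaining lags stay at or below 0.05.
The dominant spike at lag 4 indicates a seasonal period of 4.

4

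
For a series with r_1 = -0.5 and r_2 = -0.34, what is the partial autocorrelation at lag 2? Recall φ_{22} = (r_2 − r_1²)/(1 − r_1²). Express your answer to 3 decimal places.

-0.787

φ_{22} = (r_2 − r_1²) / (1 − r_1²)
r_1² = (-0.5)² = 0.25
Numerator = -0.34 − 0.2500 = -0.5900; denominator = 1 − 0.2500 = 0.7500
φ_{22} = -0.5900 / 0.7500 = -0.787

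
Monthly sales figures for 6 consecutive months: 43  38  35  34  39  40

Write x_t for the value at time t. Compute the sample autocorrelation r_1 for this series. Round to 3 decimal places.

0.200

Mean x̄ = (43 + 38 + 35 + 34 + 39 + 40)/6 = 38.1667
Deviations from mean: 4.8333, -0.1667, -3.1667, -4.1667, 0.8333, 1.8333
Numerator Σ_{t=1}^{5}(x_t−x̄)(x_{t+1}−x̄) = 10.9722
Denominator Σ(x_t−x̄)² = 54.8333
r_1 = 10.9722 / 54.8333 = 0.200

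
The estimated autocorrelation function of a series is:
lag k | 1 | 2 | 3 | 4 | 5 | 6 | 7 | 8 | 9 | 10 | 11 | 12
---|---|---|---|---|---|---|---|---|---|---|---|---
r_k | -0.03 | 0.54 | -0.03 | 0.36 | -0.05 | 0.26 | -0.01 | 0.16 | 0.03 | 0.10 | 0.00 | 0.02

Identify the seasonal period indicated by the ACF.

The largest autocorrelation is r_2 = 0.54, with weaker echoes at lags 4 (0.36), 6 (0.26) and 8 (0.16); the remaining lags stay at or below 0.10.
The dominant spike at lag 2 indicates a seasonal period of 2.

2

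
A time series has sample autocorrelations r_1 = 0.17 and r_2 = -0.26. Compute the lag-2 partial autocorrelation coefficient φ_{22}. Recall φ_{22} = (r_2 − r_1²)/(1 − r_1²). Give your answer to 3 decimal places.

φ_{22} = (r_2 − r_1²) / (1 − r_1²)
r_1² = (0.17)² = 0.0289
Numerator = -0.26 − 0.0289 = -0.2889; denominator = 1 − 0.0289 = 0.9711
φ_{22} = -0.2889 / 0.9711 = -0.297

-0.297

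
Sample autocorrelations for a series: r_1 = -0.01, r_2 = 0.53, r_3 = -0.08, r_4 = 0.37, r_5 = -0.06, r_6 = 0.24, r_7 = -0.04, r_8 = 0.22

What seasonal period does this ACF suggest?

The largest autocorrelation is r_2 = 0.53, with weaker echoes at lags 4 (0.37), 6 (0.24) and 8 (0.22); the remaining lags stay at or below -0.01.
The dominant spike at lag 2 indicates a seasonal period of 2.

2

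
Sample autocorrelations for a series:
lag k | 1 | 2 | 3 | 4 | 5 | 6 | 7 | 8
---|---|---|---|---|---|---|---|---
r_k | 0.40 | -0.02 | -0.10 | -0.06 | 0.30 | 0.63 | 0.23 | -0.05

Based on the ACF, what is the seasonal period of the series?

The largest autocorrelation is r_6 = 0.63; the remaining lags stay at or below 0.40.
The dominant spike at lag 6 indicates a seasonal period of 6.

6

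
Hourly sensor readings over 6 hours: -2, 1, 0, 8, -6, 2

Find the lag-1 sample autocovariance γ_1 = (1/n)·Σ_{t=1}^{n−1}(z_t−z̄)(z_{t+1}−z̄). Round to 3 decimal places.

Mean z̄ = (-2 + 1 + 0 + 8 − 6 + 2)/6 = 0.5000
Σ_{t=1}^{5}(z_t−z̄)(z_{t+1}−z̄) = -63.7500
γ_1 = -63.7500 / 6 = -10.625

-10.625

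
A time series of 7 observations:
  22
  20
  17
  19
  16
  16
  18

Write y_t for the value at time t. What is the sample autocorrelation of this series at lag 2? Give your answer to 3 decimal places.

Mean ȳ = (22 + 20 + 17 + 19 + 16 + 16 + 18)/7 = 18.2857
Deviations from mean: 3.7143, 1.7143, -1.2857, 0.7143, -2.2857, -2.2857, -0.2857
Numerator Σ_{t=1}^{5}(y_t−ȳ)(y_{t+2}−ȳ) = -1.5918
Denominator Σ(y_t−ȳ)² = 29.4286
r_2 = -1.5918 / 29.4286 = -0.054

-0.054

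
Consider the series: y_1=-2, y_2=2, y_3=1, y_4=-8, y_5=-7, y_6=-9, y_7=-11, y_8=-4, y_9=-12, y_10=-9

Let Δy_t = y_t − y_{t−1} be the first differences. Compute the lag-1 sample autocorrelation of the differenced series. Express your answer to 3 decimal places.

-0.481

First differences Δy: 4, -1, -9, 1, -2, -2, 7, -8, 3
Mean of differences = -0.7778
Numerator Σ(Δy_t−Δȳ)(Δy_{t+1}−Δȳ) = -107.4938
Denominator Σ(Δy_t−Δȳ)² = 223.5556
r_1(Δy) = -107.4938 / 223.5556 = -0.481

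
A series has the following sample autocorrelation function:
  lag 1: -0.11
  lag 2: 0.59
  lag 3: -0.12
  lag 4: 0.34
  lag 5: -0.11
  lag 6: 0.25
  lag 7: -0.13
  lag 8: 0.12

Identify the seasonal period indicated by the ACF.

2

The largest autocorrelation is r_2 = 0.59, with weaker echoes at lags 4 (0.34) and 6 (0.25); the remaining lags stay at or below 0.12.
The dominant spike at lag 2 indicates a seasonal period of 2.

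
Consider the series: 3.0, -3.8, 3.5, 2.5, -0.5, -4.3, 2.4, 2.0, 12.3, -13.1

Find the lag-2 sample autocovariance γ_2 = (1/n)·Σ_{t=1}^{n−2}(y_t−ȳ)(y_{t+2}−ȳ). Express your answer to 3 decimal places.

Mean ȳ = (3.0 − 3.8 + 3.5 + 2.5 − 0.5 − 4.3 + 2.4 + 2.0 + 12.3 − 13.1)/10 = 0.4000
Σ_{t=1}^{8}(y_t−ȳ)(y_{t+2}−ȳ) = -20.5400
γ_2 = -20.5400 / 10 = -2.054

-2.054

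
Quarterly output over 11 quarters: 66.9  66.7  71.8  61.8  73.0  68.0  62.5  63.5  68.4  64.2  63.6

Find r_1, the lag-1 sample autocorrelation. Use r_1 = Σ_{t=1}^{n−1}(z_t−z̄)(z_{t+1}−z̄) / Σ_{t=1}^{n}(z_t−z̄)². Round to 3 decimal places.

-0.305

Mean z̄ = (66.9 + 66.7 + 71.8 + 61.8 + 73.0 + 68.0 + 62.5 + 63.5 + 68.4 + 64.2 + 63.6)/11 = 66.4000
Numerator Σ_{t=1}^{10}(z_t−z̄)(z_{t+1}−z̄) = -41.8400
Denominator Σ(z_t−z̄)² = 137.0800
r_1 = -41.8400 / 137.0800 = -0.305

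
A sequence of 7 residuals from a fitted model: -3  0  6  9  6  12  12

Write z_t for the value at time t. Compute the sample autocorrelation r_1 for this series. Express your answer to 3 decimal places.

Mean z̄ = (-3 + 0 + 6 + 9 + 6 + 12 + 12)/7 = 6.0000
Σ(z_t−z̄)(z_{t+1}−z̄) = (54.0000) + (0.0000) + (0.0000) + (0.0000) + (0.0000) + (36.0000) = 90.0000
Denominator Σ(z_t−z̄)² = 198.0000
r_1 = 90.0000 / 198.0000 = 0.455

0.455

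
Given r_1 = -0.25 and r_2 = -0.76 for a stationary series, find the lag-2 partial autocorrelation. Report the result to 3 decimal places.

-0.877

φ_{22} = (r_2 − r_1²) / (1 − r_1²)
r_1² = (-0.25)² = 0.0625
Numerator = -0.76 − 0.0625 = -0.8225; denominator = 1 − 0.0625 = 0.9375
φ_{22} = -0.8225 / 0.9375 = -0.877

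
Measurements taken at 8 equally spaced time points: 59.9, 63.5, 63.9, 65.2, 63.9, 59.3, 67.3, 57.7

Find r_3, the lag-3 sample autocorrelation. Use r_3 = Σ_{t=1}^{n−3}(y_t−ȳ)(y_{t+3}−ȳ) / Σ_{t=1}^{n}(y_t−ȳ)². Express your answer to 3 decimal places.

-0.056

Mean ȳ = (59.9 + 63.5 + 63.9 + 65.2 + 63.9 + 59.3 + 67.3 + 57.7)/8 = 62.5875
Deviations from mean: -2.6875, 0.9125, 1.3125, 2.6125, 1.3125, -3.2875, 4.7125, -4.8875
Numerator Σ_{t=1}^{5}(y_t−ȳ)(y_{t+3}−ȳ) = -4.2417
Denominator Σ(y_t−ȳ)² = 75.2288
r_3 = -4.2417 / 75.2288 = -0.056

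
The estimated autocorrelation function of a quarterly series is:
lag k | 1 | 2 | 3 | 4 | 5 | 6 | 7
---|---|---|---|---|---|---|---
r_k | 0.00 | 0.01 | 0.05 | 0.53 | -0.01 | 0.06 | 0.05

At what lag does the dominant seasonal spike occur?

The largest autocorrelation is r_4 = 0.53; the remaining lags stay at or below 0.06.
The dominant spike at lag 4 indicates a seasonal period of 4.

4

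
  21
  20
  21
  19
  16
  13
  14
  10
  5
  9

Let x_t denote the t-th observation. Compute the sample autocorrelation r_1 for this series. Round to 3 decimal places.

0.724

Mean x̄ = (21 + 20 + 21 + 19 + 16 + 13 + 14 + 10 + 5 + 9)/10 = 14.8000
Numerator Σ_{t=1}^{9}(x_t−x̄)(x_{t+1}−x̄) = 202.5600
Denominator Σ(x_t−x̄)² = 279.6000
r_1 = 202.5600 / 279.6000 = 0.724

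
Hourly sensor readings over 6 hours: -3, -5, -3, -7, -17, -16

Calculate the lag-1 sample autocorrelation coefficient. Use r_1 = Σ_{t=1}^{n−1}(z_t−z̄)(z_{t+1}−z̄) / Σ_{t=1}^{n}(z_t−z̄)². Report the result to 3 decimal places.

Mean z̄ = (-3 − 5 − 3 − 7 − 17 − 16)/6 = -8.5000
Σ(z_t−z̄)(z_{t+1}−z̄) = (19.2500) + (19.2500) + (8.2500) + (-12.7500) + (63.7500) = 97.7500
Denominator Σ(z_t−z̄)² = 203.5000
r_1 = 97.7500 / 203.5000 = 0.480

0.480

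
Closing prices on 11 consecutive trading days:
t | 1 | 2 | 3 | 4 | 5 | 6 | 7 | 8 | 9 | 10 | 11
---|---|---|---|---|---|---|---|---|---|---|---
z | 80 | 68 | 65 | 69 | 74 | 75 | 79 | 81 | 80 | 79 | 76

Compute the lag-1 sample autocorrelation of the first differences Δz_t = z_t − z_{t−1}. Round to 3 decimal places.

First differences Δz: -12, -3, 4, 5, 1, 4, 2, -1, -1, -3
Mean of differences = -0.4000
Numerator Σ(Δz_t−Δz̄)(Δz_{t+1}−Δz̄) = 67.2400
Denominator Σ(Δz_t−Δz̄)² = 224.4000
r_1(Δz) = 67.2400 / 224.4000 = 0.300

0.300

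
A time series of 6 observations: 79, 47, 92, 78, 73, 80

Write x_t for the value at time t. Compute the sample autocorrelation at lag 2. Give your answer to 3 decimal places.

-0.028

Mean x̄ = (79 + 47 + 92 + 78 + 73 + 80)/6 = 74.8333
Σ(x_t−x̄)(x_{t+2}−x̄) = (71.5278) + (-88.1389) + (-31.4722) + (16.3611) = -31.7222
Denominator Σ(x_t−x̄)² = 1126.8333
r_2 = -31.7222 / 1126.8333 = -0.028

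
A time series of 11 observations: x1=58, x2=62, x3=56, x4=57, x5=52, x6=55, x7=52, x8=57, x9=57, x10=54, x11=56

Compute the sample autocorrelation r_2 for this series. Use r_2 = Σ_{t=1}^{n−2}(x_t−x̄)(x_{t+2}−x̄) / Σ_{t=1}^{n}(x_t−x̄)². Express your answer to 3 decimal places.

0.175

Mean x̄ = (58 + 62 + 56 + 57 + 52 + 55 + 52 + 57 + 57 + 54 + 56)/11 = 56.0000
Numerator Σ_{t=1}^{9}(x_t−x̄)(x_{t+2}−x̄) = 14.0000
Denominator Σ(x_t−x̄)² = 80.0000
r_2 = 14.0000 / 80.0000 = 0.175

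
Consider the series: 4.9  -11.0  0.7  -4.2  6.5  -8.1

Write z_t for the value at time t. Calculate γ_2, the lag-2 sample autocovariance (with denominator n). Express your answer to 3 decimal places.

Mean z̄ = (4.9 − 11.0 + 0.7 − 4.2 + 6.5 − 8.1)/6 = -1.8667
Deviations: 6.7667, -9.1333, 2.5667, -2.3333, 8.3667, -6.2333
Σ_{t=1}^{4}(z_t−z̄)(z_{t+2}−z̄) = 74.6978
γ_2 = 74.6978 / 6 = 12.450

12.450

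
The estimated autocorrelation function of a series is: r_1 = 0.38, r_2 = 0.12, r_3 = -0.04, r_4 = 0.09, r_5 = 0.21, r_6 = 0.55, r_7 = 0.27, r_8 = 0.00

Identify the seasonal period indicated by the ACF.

6

The largest autocorrelation is r_6 = 0.55; the remaining lags stay at or below 0.38. The elevated value at lag 1 (0.38), dropping to 0.12 at lag 2, reflects decaying short-term dependence rather than seasonality.
The dominant spike at lag 6 indicates a seasonal period of 6.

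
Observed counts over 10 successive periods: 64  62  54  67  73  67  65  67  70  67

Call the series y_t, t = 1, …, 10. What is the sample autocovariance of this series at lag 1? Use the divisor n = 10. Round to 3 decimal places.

6.264

Mean ȳ = (64 + 62 + 54 + 67 + 73 + 67 + 65 + 67 + 70 + 67)/10 = 65.6000
Σ_{t=1}^{9}(y_t−ȳ)(y_{t+1}−ȳ) = 62.6400
γ_1 = 62.6400 / 10 = 6.264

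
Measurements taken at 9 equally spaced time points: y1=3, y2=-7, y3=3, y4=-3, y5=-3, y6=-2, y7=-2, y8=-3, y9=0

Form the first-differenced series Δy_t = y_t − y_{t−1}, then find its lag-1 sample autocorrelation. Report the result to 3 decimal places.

First differences Δy: -10, 10, -6, 0, 1, 0, -1, 3
Mean of differences = -0.3750
Numerator Σ(Δy_t−Δȳ)(Δy_{t+1}−Δȳ) = -161.6406
Denominator Σ(Δy_t−Δȳ)² = 245.8750
r_1(Δy) = -161.6406 / 245.8750 = -0.657

-0.657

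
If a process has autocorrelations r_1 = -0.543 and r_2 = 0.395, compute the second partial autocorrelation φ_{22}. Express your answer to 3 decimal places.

φ_{22} = (r_2 − r_1²) / (1 − r_1²)
r_1² = (-0.543)² = 0.294849
Numerator = 0.395 − 0.2948 = 0.1002; denominator = 1 − 0.2948 = 0.7052
φ_{22} = 0.1002 / 0.7052 = 0.142

0.142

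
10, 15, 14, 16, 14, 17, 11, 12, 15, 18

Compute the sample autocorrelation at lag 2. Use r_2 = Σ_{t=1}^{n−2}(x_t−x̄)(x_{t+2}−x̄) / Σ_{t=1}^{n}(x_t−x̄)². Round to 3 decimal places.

-0.152

Mean x̄ = (10 + 15 + 14 + 16 + 14 + 17 + 11 + 12 + 15 + 18)/10 = 14.2000
Numerator Σ_{t=1}^{8}(x_t−x̄)(x_{t+2}−x̄) = -9.0800
Denominator Σ(x_t−x̄)² = 59.6000
r_2 = -9.0800 / 59.6000 = -0.152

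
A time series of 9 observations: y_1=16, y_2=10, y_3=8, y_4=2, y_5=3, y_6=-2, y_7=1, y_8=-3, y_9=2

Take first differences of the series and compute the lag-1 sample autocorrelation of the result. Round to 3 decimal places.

-0.469

First differences Δy: -6, -2, -6, 1, -5, 3, -4, 5
Mean of differences = -1.7500
Numerator Σ(Δy_t−Δȳ)(Δy_{t+1}−Δȳ) = -59.8125
Denominator Σ(Δy_t−Δȳ)² = 127.5000
r_1(Δy) = -59.8125 / 127.5000 = -0.469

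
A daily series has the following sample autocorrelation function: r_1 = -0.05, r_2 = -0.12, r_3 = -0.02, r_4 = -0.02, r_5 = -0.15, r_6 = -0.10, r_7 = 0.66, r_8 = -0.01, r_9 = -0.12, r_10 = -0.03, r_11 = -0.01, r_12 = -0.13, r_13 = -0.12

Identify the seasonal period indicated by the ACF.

The largest autocorrelation is r_7 = 0.66; the remaining lags stay at or below -0.01.
The dominant spike at lag 7 indicates a seasonal period of 7.

7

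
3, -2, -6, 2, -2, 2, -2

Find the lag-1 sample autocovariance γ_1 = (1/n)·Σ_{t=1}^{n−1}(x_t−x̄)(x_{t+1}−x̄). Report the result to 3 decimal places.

-3.257

Mean x̄ = (3 − 2 − 6 + 2 − 2 + 2 − 2)/7 = -0.7143
Deviations: 3.7143, -1.2857, -5.2857, 2.7143, -1.2857, 2.7143, -1.2857
Σ_{t=1}^{6}(x_t−x̄)(x_{t+1}−x̄) = -22.7959
γ_1 = -22.7959 / 7 = -3.257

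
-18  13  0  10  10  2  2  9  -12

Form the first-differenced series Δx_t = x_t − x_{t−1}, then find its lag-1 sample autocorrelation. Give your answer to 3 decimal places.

-0.381

First differences Δx: 31, -13, 10, 0, -8, 0, 7, -21
Mean of differences = 0.7500
Numerator Σ(Δx_t−Δx̄)(Δx_{t+1}−Δx̄) = -677.5625
Denominator Σ(Δx_t−Δx̄)² = 1779.5000
r_1(Δx) = -677.5625 / 1779.5000 = -0.381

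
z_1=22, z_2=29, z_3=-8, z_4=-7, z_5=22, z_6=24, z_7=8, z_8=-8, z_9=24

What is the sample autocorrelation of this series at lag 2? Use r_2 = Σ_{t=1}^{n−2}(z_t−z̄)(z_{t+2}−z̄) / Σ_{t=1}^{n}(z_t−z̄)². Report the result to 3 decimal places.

-0.657

Mean z̄ = (22 + 29 − 8 − 7 + 22 + 24 + 8 − 8 + 24)/9 = 11.7778
Numerator Σ_{t=1}^{7}(z_t−z̄)(z_{t+2}−z̄) = -1283.7654
Denominator Σ(z_t−z̄)² = 1953.5556
r_2 = -1283.7654 / 1953.5556 = -0.657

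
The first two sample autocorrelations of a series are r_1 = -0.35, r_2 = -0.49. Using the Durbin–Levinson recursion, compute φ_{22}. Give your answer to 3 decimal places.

φ_{22} = (r_2 − r_1²) / (1 − r_1²)
r_1² = (-0.35)² = 0.1225
Numerator = -0.49 − 0.1225 = -0.6125; denominator = 1 − 0.1225 = 0.8775
φ_{22} = -0.6125 / 0.8775 = -0.698

-0.698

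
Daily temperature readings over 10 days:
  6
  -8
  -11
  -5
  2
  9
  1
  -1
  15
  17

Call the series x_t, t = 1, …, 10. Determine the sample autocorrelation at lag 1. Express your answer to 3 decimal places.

0.433

Mean x̄ = (6 − 8 − 11 − 5 + 2 + 9 + 1 − 1 + 15 + 17)/10 = 2.5000
Numerator Σ_{t=1}^{9}(x_t−x̄)(x_{t+1}−x̄) = 339.7500
Denominator Σ(x_t−x̄)² = 784.5000
r_1 = 339.7500 / 784.5000 = 0.433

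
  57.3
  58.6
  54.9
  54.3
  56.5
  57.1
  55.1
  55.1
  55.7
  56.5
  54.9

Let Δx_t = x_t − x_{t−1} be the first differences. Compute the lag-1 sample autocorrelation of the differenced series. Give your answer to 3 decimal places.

-0.184

First differences Δx: 1.3, -3.7, -0.6, 2.2, 0.6, -2.0, 0.0, 0.6, 0.8, -1.6
Mean of differences = -0.2400
Numerator Σ(Δx_t−Δx̄)(Δx_{t+1}−Δx̄) = -5.1516
Denominator Σ(Δx_t−Δx̄)² = 27.9240
r_1(Δx) = -5.1516 / 27.9240 = -0.184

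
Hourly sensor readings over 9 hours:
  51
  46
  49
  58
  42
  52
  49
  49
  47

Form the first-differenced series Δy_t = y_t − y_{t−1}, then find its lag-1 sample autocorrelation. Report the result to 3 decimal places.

First differences Δy: -5, 3, 9, -16, 10, -3, 0, -2
Mean of differences = -0.5000
Numerator Σ(Δy_t−Δȳ)(Δy_{t+1}−Δȳ) = -320.7500
Denominator Σ(Δy_t−Δȳ)² = 482.0000
r_1(Δy) = -320.7500 / 482.0000 = -0.665

-0.665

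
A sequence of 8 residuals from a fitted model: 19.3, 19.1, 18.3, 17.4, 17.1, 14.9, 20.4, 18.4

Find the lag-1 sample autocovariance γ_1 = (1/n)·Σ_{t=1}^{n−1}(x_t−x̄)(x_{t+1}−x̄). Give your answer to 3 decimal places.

Mean x̄ = (19.3 + 19.1 + 18.3 + 17.4 + 17.1 + 14.9 + 20.4 + 18.4)/8 = 18.1125
Deviations: 1.1875, 0.9875, 0.1875, -0.7125, -1.0125, -3.2125, 2.2875, 0.2875
Σ_{t=1}^{7}(x_t−x̄)(x_{t+1}−x̄) = -1.4927
γ_1 = -1.4927 / 8 = -0.187

-0.187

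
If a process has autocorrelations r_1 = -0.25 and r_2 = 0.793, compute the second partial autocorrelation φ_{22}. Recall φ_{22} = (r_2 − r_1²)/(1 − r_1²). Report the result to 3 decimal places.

0.779

φ_{22} = (r_2 − r_1²) / (1 − r_1²)
r_1² = (-0.25)² = 0.0625
Numerator = 0.793 − 0.0625 = 0.7305; denominator = 1 − 0.0625 = 0.9375
φ_{22} = 0.7305 / 0.9375 = 0.779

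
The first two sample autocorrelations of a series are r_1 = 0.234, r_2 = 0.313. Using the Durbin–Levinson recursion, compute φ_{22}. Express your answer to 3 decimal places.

0.273

φ_{22} = (r_2 − r_1²) / (1 − r_1²)
r_1² = (0.234)² = 0.054756
Numerator = 0.313 − 0.0548 = 0.2582; denominator = 1 − 0.0548 = 0.9452
φ_{22} = 0.2582 / 0.9452 = 0.273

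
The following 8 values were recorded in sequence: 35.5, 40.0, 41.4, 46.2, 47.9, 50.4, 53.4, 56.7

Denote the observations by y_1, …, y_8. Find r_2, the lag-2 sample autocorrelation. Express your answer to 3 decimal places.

0.277

Mean ȳ = (35.5 + 40.0 + 41.4 + 46.2 + 47.9 + 50.4 + 53.4 + 56.7)/8 = 46.4375
Deviations from mean: -10.9375, -6.4375, -5.0375, -0.2375, 1.4625, 3.9625, 6.9625, 10.2625
Numerator Σ_{t=1}^{6}(y_t−ȳ)(y_{t+2}−ȳ) = 99.1659
Denominator Σ(y_t−ȳ)² = 358.1388
r_2 = 99.1659 / 358.1388 = 0.277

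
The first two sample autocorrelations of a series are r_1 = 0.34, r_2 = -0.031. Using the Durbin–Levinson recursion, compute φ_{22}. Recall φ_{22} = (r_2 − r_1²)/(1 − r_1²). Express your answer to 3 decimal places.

-0.166

φ_{22} = (r_2 − r_1²) / (1 − r_1²)
r_1² = (0.34)² = 0.1156
Numerator = -0.031 − 0.1156 = -0.1466; denominator = 1 − 0.1156 = 0.8844
φ_{22} = -0.1466 / 0.8844 = -0.166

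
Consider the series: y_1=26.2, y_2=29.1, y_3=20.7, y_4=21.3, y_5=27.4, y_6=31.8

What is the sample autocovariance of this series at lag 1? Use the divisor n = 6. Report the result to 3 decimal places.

Mean ȳ = (26.2 + 29.1 + 20.7 + 21.3 + 27.4 + 31.8)/6 = 26.0833
Σ_{t=1}^{5}(y_t−ȳ)(y_{t+1}−ȳ) = 11.0914
γ_1 = 11.0914 / 6 = 1.849

1.849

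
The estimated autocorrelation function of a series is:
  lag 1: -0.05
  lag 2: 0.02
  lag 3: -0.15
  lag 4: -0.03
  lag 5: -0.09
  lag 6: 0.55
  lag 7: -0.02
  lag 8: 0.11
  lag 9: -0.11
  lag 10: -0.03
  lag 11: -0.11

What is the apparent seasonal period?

6

The largest autocorrelation is r_6 = 0.55; the remaining lags stay at or below 0.11.
The dominant spike at lag 6 indicates a seasonal period of 6.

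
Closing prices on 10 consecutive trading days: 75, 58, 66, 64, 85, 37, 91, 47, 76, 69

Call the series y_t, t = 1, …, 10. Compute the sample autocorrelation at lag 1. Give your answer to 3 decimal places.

-0.827

Mean ȳ = (75 + 58 + 66 + 64 + 85 + 37 + 91 + 47 + 76 + 69)/10 = 66.8000
Numerator Σ_{t=1}^{9}(y_t−ȳ)(y_{t+1}−ȳ) = -2018.4400
Denominator Σ(y_t−ȳ)² = 2439.6000
r_1 = -2018.4400 / 2439.6000 = -0.827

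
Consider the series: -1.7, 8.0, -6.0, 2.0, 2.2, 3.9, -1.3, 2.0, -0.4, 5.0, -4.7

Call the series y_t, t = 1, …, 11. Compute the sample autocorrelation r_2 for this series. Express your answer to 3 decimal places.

Mean ȳ = (-1.7 + 8.0 − 6.0 + 2.0 + 2.2 + 3.9 − 1.3 + 2.0 − 0.4 + 5.0 − 4.7)/11 = 0.8182
Numerator Σ_{t=1}^{9}(y_t−ȳ)(y_{t+2}−ȳ) = 34.8375
Denominator Σ(y_t−ȳ)² = 172.5164
r_2 = 34.8375 / 172.5164 = 0.202

0.202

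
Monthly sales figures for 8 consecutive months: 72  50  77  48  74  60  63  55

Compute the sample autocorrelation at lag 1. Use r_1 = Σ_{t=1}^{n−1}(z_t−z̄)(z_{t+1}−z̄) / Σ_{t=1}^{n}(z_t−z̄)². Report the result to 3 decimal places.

Mean z̄ = (72 + 50 + 77 + 48 + 74 + 60 + 63 + 55)/8 = 62.3750
Numerator Σ_{t=1}^{7}(z_t−z̄)(z_{t+1}−z̄) = -711.1406
Denominator Σ(z_t−z̄)² = 861.8750
r_1 = -711.1406 / 861.8750 = -0.825

-0.825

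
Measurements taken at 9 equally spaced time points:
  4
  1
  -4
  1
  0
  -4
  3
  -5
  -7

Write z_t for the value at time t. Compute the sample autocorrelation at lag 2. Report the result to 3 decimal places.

Mean z̄ = (4 + 1 − 4 + 1 + 0 − 4 + 3 − 5 − 7)/9 = -1.2222
Numerator Σ_{t=1}^{7}(z_t−z̄)(z_{t+2}−z̄) = -27.8765
Denominator Σ(z_t−z̄)² = 119.5556
r_2 = -27.8765 / 119.5556 = -0.233

-0.233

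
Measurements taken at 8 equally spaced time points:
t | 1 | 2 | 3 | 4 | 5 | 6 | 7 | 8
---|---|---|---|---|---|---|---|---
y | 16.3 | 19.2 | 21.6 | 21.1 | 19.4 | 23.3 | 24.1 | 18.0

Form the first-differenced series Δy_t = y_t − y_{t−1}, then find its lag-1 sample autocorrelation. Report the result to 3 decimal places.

-0.043

First differences Δy: 2.9, 2.4, -0.5, -1.7, 3.9, 0.8, -6.1
Mean of differences = 0.2429
Numerator Σ(Δy_t−Δȳ)(Δy_{t+1}−Δȳ) = -3.0290
Denominator Σ(Δy_t−Δȳ)² = 69.9571
r_1(Δy) = -3.0290 / 69.9571 = -0.043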